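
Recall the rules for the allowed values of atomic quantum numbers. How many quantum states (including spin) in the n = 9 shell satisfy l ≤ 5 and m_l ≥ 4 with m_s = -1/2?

With n = 9 the allowed l are 0, 1, …, 8.
Per l-value: l=4 → 1; l=5 → 2.
Orbitals: 1 + 2 = 3. With m_s fixed to a single value there is one state per orbital, giving 3 states.

3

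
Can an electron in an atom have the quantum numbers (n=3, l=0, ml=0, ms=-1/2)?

n = 3 is a positive integer. l = 0 satisfies 0 ≤ l ≤ n−1 = 2. ml = 0 lies in the range −l … +l (here 0). ms = -1/2 is one of ±1/2.
All four constraints are satisfied.

Allowed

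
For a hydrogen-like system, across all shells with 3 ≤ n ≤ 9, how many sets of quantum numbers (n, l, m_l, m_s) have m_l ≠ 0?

Per-shell orbital counts meeting the constraint:
n=3 → 6; n=4 → 12; n=5 → 20; n=6 → 30; n=7 → 42; n=8 → 56; n=9 → 72.
Orbitals: 6 + 12 + 20 + 30 + 42 + 56 + 72 = 238. Including both spin states (m_s = ±1/2) gives 2 × 238 = 476 states.

476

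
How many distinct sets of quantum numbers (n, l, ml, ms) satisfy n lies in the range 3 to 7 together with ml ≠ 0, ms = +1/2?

110

Go shell by shell, enumerating (l, ml) with ml ≠ 0:
n=3 → 6; n=4 → 12; n=5 → 20; n=6 → 30; n=7 → 42.
Orbitals: 6 + 12 + 20 + 30 + 42 = 110. With ms fixed to +1/2 there is one state per orbital, so 110 states.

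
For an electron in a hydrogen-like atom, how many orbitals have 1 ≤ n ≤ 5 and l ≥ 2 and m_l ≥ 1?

16

Per-shell orbital counts meeting the constraint:
n=3 → 2; n=4 → 5; n=5 → 9.
Total orbitals: 2 + 5 + 9 = 16.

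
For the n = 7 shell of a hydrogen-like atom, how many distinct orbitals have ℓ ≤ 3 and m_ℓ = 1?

3

For n = 7, ℓ ranges over 0 … 6.
Per ℓ-value: ℓ=1 → 1; ℓ=2 → 1; ℓ=3 → 1.
Total orbitals: 1 + 1 + 1 = 3.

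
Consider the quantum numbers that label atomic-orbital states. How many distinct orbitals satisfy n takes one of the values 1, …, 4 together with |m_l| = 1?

12

Go shell by shell, enumerating (l, m_l) with |m_l| = 1:
n=2 → 2; n=3 → 4; n=4 → 6.
Total orbitals: 2 + 4 + 6 = 12.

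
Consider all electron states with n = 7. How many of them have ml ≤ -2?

With n = 7 the allowed l are 0, 1, …, 6.
Contributions: l=2 → 1; l=3 → 2; l=4 → 3; l=5 → 4; l=6 → 5.
Orbitals: 1 + 2 + 3 + 4 + 5 = 15. Each orbital carries two spin states, so 15 × 2 = 30 states.

30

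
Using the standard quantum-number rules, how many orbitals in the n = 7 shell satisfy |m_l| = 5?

For n = 7, l ranges over 0 … 6.
The (l, m_l) pairs meeting |m_l| = 5 give: l=5 → 2; l=6 → 2.
Total orbitals: 2 + 2 = 4.

4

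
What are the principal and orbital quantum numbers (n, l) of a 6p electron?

The leading integer gives n = 6; the letter 'p' means l = 1.

n = 6, l = 1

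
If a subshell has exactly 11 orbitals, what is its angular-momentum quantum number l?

l = 5

2l+1 = 11 gives l = 5.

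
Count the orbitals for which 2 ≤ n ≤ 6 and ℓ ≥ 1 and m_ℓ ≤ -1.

35

Per-shell orbital counts meeting the constraint:
n=2 → 1; n=3 → 3; n=4 → 6; n=5 → 10; n=6 → 15.
Total orbitals: 1 + 3 + 6 + 10 + 15 = 35.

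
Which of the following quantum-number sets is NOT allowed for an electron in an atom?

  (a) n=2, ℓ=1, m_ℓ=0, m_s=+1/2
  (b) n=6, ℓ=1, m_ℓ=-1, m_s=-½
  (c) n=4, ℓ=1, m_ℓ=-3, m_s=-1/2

(c) has |m_ℓ| = 3 > ℓ = 1, violating −ℓ ≤ m_ℓ ≤ ℓ.
The remaining sets (a), (b) satisfy all four rules.

(c)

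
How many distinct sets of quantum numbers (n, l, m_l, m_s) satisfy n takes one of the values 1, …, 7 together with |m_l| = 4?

Work shell by shell — for each n, count the (l, m_l) pairs that satisfy |m_l| = 4:
n=5 → 2; n=6 → 4; n=7 → 6.
Orbitals: 2 + 4 + 6 = 12. Including both spin states (m_s = ±1/2) gives 2 × 12 = 24 states.

24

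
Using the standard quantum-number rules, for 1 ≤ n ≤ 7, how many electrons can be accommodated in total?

Total orbitals = 1² + 2² + 3² + 4² + 5² + 6² + 7² = 140. Doubling for spin gives 280 electrons.

280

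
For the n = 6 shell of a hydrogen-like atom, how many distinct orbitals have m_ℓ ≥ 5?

Orbitals with m_ℓ ≥ 5, by ℓ: ℓ=5 → 1.
Total orbitals: 1.

1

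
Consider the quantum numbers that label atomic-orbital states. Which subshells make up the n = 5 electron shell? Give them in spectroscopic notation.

5s, 5p, 5d, 5f, 5g

For n = 5, ℓ runs from 0 to 4. In spectroscopic notation ℓ = 0,1,2,… ↔ s,p,d,f,g,h,i, so the subshells are 5s, 5p, 5d, 5f, 5g.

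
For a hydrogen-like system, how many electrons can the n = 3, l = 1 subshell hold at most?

A subshell with l = 1 has 2l+1 = 3 orbitals, each holding 2 electrons (spin ±1/2), so 3 × 2 = 6.

6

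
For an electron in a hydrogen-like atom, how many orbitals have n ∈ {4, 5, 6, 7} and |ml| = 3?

20

Per-shell orbital counts meeting the constraint:
n=4 → 2; n=5 → 4; n=6 → 6; n=7 → 8.
Total orbitals: 2 + 4 + 6 + 8 = 20.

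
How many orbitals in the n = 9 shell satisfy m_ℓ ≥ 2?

The n = 9 shell has ℓ = 0 through 8; check each.
The (ℓ, m_ℓ) pairs meeting m_ℓ ≥ 2 give: ℓ=2 → 1; ℓ=3 → 2; ℓ=4 → 3; ℓ=5 → 4; ℓ=6 → 5; ℓ=7 → 6; ℓ=8 → 7.
Total orbitals: 1 + 2 + 3 + 4 + 5 + 6 + 7 = 28.

28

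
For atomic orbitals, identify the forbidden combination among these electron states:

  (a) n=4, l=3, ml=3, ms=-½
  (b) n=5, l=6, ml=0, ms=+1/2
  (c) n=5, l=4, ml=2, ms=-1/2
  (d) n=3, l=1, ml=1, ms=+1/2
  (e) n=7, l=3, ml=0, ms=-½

(b)

(b) has l = 6 ≥ n = 5, violating 0 ≤ l ≤ n−1.
The remaining sets (a), (c), (d), (e) satisfy all four rules.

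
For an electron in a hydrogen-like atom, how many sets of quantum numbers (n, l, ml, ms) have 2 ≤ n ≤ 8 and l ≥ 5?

Treat each shell separately and count matching orbitals:
n=6 → 11; n=7 → 24; n=8 → 39.
Orbitals: 11 + 24 + 39 = 74. Including both spin states (ms = ±1/2) gives 2 × 74 = 148 states.

148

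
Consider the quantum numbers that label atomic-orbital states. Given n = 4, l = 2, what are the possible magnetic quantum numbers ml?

ml takes every integer from −l to +l. With l = 2 that gives the 5 values -2, -1, 0, 1, 2.

-2, -1, 0, 1, 2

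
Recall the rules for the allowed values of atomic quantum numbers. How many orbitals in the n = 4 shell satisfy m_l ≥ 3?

1

With n = 4 the allowed l are 0, 1, …, 3.
Orbitals with m_l ≥ 3, by l: l=3 → 1.
Total orbitals: 1.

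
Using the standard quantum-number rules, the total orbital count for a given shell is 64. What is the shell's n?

n² = 64 ⇒ n = 8.

n = 8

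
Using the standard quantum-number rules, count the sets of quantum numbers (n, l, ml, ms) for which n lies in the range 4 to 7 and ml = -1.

Treat each shell separately and count matching orbitals:
n=4 → 3; n=5 → 4; n=6 → 5; n=7 → 6.
Orbitals: 3 + 4 + 5 + 6 = 18. Including both spin states (ms = ±1/2) gives 2 × 18 = 36 states.

36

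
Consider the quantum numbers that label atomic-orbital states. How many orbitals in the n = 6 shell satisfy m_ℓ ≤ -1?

Go through ℓ = 0, …, 5 (the values permitted for n = 6).
The (ℓ, m_ℓ) pairs meeting m_ℓ ≤ -1 give: ℓ=1 → 1; ℓ=2 → 2; ℓ=3 → 3; ℓ=4 → 4; ℓ=5 → 5.
Total orbitals: 1 + 2 + 3 + 4 + 5 = 15.

15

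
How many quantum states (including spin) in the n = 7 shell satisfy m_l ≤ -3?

20

Per l-value: l=3 → 1; l=4 → 2; l=5 → 3; l=6 → 4.
Orbitals: 1 + 2 + 3 + 4 = 10. Each orbital carries two spin states, so 10 × 2 = 20 states.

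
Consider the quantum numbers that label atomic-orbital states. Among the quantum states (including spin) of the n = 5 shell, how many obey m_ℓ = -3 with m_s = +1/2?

With n = 5 the allowed ℓ are 0, 1, …, 4.
Contributions: ℓ=3 → 1; ℓ=4 → 1.
Orbitals: 1 + 1 = 2. With m_s fixed to a single value there is one state per orbital, giving 2 states.

2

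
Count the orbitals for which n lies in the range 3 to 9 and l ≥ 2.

252

Go shell by shell, enumerating (l, ml) with l ≥ 2:
n=3 → 5; n=4 → 12; n=5 → 21; n=6 → 32; n=7 → 45; n=8 → 60; n=9 → 77.
Total orbitals: 5 + 12 + 21 + 32 + 45 + 60 + 77 = 252.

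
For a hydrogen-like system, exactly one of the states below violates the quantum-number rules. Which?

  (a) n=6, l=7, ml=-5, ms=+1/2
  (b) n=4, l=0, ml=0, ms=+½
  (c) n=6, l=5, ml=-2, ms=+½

(a) has l = 7 ≥ n = 6, violating 0 ≤ l ≤ n−1.
The remaining sets (b), (c) satisfy all four rules.

(a)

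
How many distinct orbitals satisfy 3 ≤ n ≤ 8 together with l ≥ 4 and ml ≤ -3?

Work shell by shell — for each n, count the (l, ml) pairs that satisfy l ≥ 4 and ml ≤ -3:
n=5 → 2; n=6 → 5; n=7 → 9; n=8 → 14.
Total orbitals: 2 + 5 + 9 + 14 = 30.

30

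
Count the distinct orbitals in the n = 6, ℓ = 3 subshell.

7

A subshell has 2ℓ+1 orbitals; with ℓ = 3, that's 7.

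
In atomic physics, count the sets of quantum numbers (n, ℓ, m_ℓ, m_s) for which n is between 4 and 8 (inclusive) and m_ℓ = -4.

Treat each shell separately and count matching orbitals:
n=5 → 1; n=6 → 2; n=7 → 3; n=8 → 4.
Orbitals: 1 + 2 + 3 + 4 = 10. Including both spin states (m_s = ±1/2) gives 2 × 10 = 20 states.

20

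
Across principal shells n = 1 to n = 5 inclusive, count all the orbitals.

Shell n has n² orbitals: 1²=1 + 2²=4 + 3²=9 + 4²=16 + 5²=25 = 55 orbitals.

55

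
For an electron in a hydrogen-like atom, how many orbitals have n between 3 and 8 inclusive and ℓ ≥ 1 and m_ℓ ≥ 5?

10

Count contributing orbitals for each principal shell:
n=6 → 1; n=7 → 3; n=8 → 6.
Total orbitals: 1 + 3 + 6 = 10.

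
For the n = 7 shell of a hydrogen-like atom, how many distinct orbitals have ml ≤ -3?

10

Orbitals with ml ≤ -3, by l: l=3 → 1; l=4 → 2; l=5 → 3; l=6 → 4.
Total orbitals: 1 + 2 + 3 + 4 = 10.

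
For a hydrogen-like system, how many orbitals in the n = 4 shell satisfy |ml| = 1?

6

Go through l = 0, …, 3 (the values permitted for n = 4).
Orbitals with |ml| = 1, by l: l=1 → 2; l=2 → 2; l=3 → 2.
Total orbitals: 2 + 2 + 2 = 6.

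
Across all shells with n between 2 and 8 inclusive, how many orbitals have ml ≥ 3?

Count contributing orbitals for each principal shell:
n=4 → 1; n=5 → 3; n=6 → 6; n=7 → 10; n=8 → 15.
Total orbitals: 1 + 3 + 6 + 10 + 15 = 35.

35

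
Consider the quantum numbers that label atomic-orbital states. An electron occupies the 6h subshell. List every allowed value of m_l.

The 6h subshell has l = 5, and m_l takes every integer from −l to +l. With l = 5 that gives the 11 values -5, -4, -3, -2, -1, 0, 1, 2, 3, 4, 5.

-5, -4, -3, -2, -1, 0, 1, 2, 3, 4, 5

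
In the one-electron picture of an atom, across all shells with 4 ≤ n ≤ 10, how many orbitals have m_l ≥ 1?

For each n in the range, tally the orbitals obeying m_l ≥ 1:
n=4 → 6; n=5 → 10; n=6 → 15; n=7 → 21; n=8 → 28; n=9 → 36; n=10 → 45.
Total orbitals: 6 + 10 + 15 + 21 + 28 + 36 + 45 = 161.

161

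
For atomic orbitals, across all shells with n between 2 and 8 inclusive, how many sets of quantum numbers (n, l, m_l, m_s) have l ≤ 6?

Treat each shell separately and count matching orbitals:
n=2 → 4; n=3 → 9; n=4 → 16; n=5 → 25; n=6 → 36; n=7 → 49; n=8 → 49.
Orbitals: 4 + 9 + 16 + 25 + 36 + 49 + 49 = 188. Including both spin states (m_s = ±1/2) gives 2 × 188 = 376 states.

376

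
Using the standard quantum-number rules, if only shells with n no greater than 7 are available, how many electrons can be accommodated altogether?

Total orbitals = 1² + 2² + 3² + 4² + 5² + 6² + 7² = 140. Doubling for spin gives 280 electrons.

280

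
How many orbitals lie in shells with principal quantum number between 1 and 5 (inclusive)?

55

Shell n has n² orbitals: 1²=1 + 2²=4 + 3²=9 + 4²=16 + 5²=25 = 55 orbitals.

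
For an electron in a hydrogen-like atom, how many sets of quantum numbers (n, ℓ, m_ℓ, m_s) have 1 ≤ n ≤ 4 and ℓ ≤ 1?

Per-shell orbital counts meeting the constraint:
n=1 → 1; n=2 → 4; n=3 → 4; n=4 → 4.
Orbitals: 1 + 4 + 4 + 4 = 13. Including both spin states (m_s = ±1/2) gives 2 × 13 = 26 states.

26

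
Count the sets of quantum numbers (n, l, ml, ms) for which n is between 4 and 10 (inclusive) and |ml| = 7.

Per-shell orbital counts meeting the constraint:
n=8 → 2; n=9 → 4; n=10 → 6.
Orbitals: 2 + 4 + 6 = 12. Including both spin states (ms = ±1/2) gives 2 × 12 = 24 states.

24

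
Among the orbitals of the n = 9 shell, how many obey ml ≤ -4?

For n = 9, l ranges over 0 … 8.
The (l, ml) pairs meeting ml ≤ -4 give: l=4 → 1; l=5 → 2; l=6 → 3; l=7 → 4; l=8 → 5.
Total orbitals: 1 + 2 + 3 + 4 + 5 = 15.

15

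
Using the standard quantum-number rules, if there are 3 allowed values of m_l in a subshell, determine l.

m_l ranges over 2l+1 integers, so 2l+1 = 3 ⇒ l = 1.

l = 1 (p)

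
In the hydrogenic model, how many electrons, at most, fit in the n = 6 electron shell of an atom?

72

A shell holds 2n² electrons: 2 × 6² = 2 × 36 = 72.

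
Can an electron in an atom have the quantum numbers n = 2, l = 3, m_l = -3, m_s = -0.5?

No

The orbital quantum number must satisfy 0 ≤ l ≤ n−1. With n = 2 the allowed l values are 0, 1, so l = 3 is out of range.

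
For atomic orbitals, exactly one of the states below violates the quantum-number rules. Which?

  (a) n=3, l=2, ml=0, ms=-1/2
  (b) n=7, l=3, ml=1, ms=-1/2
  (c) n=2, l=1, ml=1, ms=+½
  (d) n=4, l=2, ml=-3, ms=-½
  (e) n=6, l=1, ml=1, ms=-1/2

(d) has |ml| = 3 > l = 2, violating −l ≤ ml ≤ l.
The remaining sets (a), (b), (c), (e) satisfy all four rules.

(d)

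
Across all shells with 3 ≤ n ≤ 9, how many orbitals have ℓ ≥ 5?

130

Go shell by shell, enumerating (ℓ, m_ℓ) with ℓ ≥ 5:
n=6 → 11; n=7 → 24; n=8 → 39; n=9 → 56.
Total orbitals: 11 + 24 + 39 + 56 = 130.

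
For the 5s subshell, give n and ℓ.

n = 5, ℓ = 0

The leading integer gives n = 5; the letter 's' means ℓ = 0.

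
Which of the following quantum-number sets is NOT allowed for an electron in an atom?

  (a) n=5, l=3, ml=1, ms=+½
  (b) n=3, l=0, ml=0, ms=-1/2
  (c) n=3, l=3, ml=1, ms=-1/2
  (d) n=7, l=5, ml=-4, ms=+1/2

(c) has l = 3 ≥ n = 3, violating 0 ≤ l ≤ n−1.
The remaining sets (a), (b), (d) satisfy all four rules.

(c)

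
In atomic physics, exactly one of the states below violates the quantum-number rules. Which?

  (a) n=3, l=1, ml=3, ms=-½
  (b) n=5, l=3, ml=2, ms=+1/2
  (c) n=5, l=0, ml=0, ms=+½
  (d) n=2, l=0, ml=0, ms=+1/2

(a) has |ml| = 3 > l = 1, violating −l ≤ ml ≤ l.
The remaining sets (b), (c), (d) satisfy all four rules.

(a)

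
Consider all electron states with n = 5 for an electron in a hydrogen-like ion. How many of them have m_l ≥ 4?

Orbitals with m_l ≥ 4, by l: l=4 → 1.
Orbitals: 1. Each orbital carries two spin states, so 1 × 2 = 2 states.

2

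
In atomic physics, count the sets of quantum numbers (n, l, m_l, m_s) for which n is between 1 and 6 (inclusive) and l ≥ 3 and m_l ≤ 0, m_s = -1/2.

28

Work shell by shell — for each n, count the (l, m_l) pairs that satisfy l ≥ 3 and m_l ≤ 0:
n=4 → 4; n=5 → 9; n=6 → 15.
Orbitals: 4 + 9 + 15 = 28. With m_s fixed to -1/2 there is one state per orbital, so 28 states.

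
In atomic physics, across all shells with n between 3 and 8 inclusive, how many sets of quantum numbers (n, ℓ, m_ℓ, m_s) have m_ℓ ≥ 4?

40

Count contributing orbitals for each principal shell:
n=5 → 1; n=6 → 3; n=7 → 6; n=8 → 10.
Orbitals: 1 + 3 + 6 + 10 = 20. Including both spin states (m_s = ±1/2) gives 2 × 20 = 40 states.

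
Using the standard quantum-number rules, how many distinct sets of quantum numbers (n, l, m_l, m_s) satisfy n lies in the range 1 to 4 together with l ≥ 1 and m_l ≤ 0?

For each n in the range, tally the orbitals obeying l ≥ 1 and m_l ≤ 0:
n=2 → 2; n=3 → 5; n=4 → 9.
Orbitals: 2 + 5 + 9 = 16. Including both spin states (m_s = ±1/2) gives 2 × 16 = 32 states.

32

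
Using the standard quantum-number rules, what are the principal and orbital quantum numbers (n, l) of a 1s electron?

n = 1, l = 0

The leading integer gives n = 1; the letter 's' means l = 0.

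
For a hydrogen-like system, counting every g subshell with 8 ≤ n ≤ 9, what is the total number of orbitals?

A g subshell (l = 4) exists for every n ≥ 5, so shells n = 8, 9 each contribute one — 2 subshells.
Since each g subshell has 2·4+1 = 9 orbitals, the total is 2 × 9 = 18.

18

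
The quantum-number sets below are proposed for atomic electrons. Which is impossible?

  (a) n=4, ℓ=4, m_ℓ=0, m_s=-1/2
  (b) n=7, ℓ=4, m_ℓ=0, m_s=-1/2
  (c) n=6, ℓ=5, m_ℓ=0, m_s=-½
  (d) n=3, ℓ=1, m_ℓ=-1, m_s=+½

(a)

(a) has ℓ = 4 ≥ n = 4, violating 0 ≤ ℓ ≤ n−1.
The remaining sets (b), (c), (d) satisfy all four rules.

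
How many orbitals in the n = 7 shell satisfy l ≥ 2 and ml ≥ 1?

20

Go through l = 0, …, 6 (the values permitted for n = 7).
Per l-value: l=2 → 2; l=3 → 3; l=4 → 4; l=5 → 5; l=6 → 6.
Total orbitals: 2 + 3 + 4 + 5 + 6 = 20.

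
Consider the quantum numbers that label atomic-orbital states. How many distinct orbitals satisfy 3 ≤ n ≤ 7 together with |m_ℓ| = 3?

20

Go shell by shell, enumerating (ℓ, m_ℓ) with |m_ℓ| = 3:
n=4 → 2; n=5 → 4; n=6 → 6; n=7 → 8.
Total orbitals: 2 + 4 + 6 + 8 = 20.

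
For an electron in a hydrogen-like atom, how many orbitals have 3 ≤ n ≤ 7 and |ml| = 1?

Treat each shell separately and count matching orbitals:
n=3 → 4; n=4 → 6; n=5 → 8; n=6 → 10; n=7 → 12.
Total orbitals: 4 + 6 + 8 + 10 + 12 = 40.

40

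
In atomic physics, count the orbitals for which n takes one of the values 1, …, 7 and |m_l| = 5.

For each n in the range, tally the orbitals obeying |m_l| = 5:
n=6 → 2; n=7 → 4.
Total orbitals: 2 + 4 = 6.

6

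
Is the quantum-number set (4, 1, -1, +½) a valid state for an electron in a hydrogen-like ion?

Allowed

n = 4 is a positive integer. ℓ = 1 satisfies 0 ≤ ℓ ≤ n−1 = 3. m_ℓ = -1 lies in the range −ℓ … +ℓ (here −1 … 1). m_s = +1/2 is one of ±1/2.
All four constraints are satisfied.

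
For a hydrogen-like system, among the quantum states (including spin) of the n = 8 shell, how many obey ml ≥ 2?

42

Per l-value: l=2 → 1; l=3 → 2; l=4 → 3; l=5 → 4; l=6 → 5; l=7 → 6.
Orbitals: 1 + 2 + 3 + 4 + 5 + 6 = 21. Each orbital carries two spin states, so 21 × 2 = 42 states.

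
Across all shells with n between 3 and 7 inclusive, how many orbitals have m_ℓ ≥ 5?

4

Count contributing orbitals for each principal shell:
n=6 → 1; n=7 → 3.
Total orbitals: 1 + 3 = 4.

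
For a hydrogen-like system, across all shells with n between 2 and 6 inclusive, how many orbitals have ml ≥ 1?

Per-shell orbital counts meeting the constraint:
n=2 → 1; n=3 → 3; n=4 → 6; n=5 → 10; n=6 → 15.
Total orbitals: 1 + 3 + 6 + 10 + 15 = 35.

35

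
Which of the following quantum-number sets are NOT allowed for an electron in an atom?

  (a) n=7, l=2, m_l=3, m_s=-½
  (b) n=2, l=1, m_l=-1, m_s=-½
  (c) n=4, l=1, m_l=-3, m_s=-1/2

(a) and (c)

(a) has |m_l| = 3 > l = 2, violating −l ≤ m_l ≤ l.
(c) has |m_l| = 3 > l = 1, violating −l ≤ m_l ≤ l.
The remaining set (b) satisfies all four rules.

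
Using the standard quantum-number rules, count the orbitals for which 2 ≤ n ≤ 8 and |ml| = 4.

For each n in the range, tally the orbitals obeying |ml| = 4:
n=5 → 2; n=6 → 4; n=7 → 6; n=8 → 8.
Total orbitals: 2 + 4 + 6 + 8 = 20.

20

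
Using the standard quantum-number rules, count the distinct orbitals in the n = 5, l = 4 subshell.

9

A subshell has 2l+1 orbitals; with l = 4, that's 9.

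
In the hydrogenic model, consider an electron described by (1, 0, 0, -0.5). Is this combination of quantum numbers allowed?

n = 1 is a positive integer. l = 0 satisfies 0 ≤ l ≤ n−1 = 0. ml = 0 lies in the range −l … +l (here 0). ms = -1/2 is one of ±1/2.
All four constraints are satisfied.

Allowed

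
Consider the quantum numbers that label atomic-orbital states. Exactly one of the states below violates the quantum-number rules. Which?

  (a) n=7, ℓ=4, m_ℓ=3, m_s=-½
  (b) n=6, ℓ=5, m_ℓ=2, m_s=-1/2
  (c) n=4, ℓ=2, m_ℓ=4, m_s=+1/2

(c)

(c) has |m_ℓ| = 4 > ℓ = 2, violating −ℓ ≤ m_ℓ ≤ ℓ.
The remaining sets (a), (b) satisfy all four rules.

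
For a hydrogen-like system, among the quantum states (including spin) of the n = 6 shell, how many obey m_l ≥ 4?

The n = 6 shell has l = 0 through 5; check each.
Per l-value: l=4 → 1; l=5 → 2.
Orbitals: 1 + 2 = 3. Each orbital carries two spin states, so 3 × 2 = 6 states.

6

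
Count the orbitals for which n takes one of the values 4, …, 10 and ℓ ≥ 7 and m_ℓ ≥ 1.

Treat each shell separately and count matching orbitals:
n=8 → 7; n=9 → 15; n=10 → 24.
Total orbitals: 7 + 15 + 24 = 46.

46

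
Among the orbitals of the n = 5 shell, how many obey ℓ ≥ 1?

24

For n = 5, ℓ ranges over 0 … 4.
Orbitals with ℓ ≥ 1, by ℓ: ℓ=1 → 3; ℓ=2 → 5; ℓ=3 → 7; ℓ=4 → 9.
Total orbitals: 3 + 5 + 7 + 9 = 24.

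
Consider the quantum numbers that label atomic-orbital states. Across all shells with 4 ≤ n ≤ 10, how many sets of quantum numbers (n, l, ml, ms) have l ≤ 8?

704

Go shell by shell, enumerating (l, ml) with l ≤ 8:
n=4 → 16; n=5 → 25; n=6 → 36; n=7 → 49; n=8 → 64; n=9 → 81; n=10 → 81.
Orbitals: 16 + 25 + 36 + 49 + 64 + 81 + 81 = 352. Including both spin states (ms = ±1/2) gives 2 × 352 = 704 states.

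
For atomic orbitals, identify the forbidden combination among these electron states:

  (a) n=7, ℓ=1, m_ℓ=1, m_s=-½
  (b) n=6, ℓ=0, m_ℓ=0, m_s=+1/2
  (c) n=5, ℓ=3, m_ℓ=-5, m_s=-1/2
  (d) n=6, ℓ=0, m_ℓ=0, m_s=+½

(c)

(c) has |m_ℓ| = 5 > ℓ = 3, violating −ℓ ≤ m_ℓ ≤ ℓ.
The remaining sets (a), (b), (d) satisfy all four rules.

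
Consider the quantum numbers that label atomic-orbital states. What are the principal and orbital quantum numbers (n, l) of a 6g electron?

n = 6, l = 4

The leading integer gives n = 6; the letter 'g' means l = 4.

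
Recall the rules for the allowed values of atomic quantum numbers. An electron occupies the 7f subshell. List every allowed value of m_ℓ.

-3, -2, -1, 0, 1, 2, 3

The 7f subshell has ℓ = 3, and m_ℓ takes every integer from −ℓ to +ℓ. With ℓ = 3 that gives the 7 values -3, -2, -1, 0, 1, 2, 3.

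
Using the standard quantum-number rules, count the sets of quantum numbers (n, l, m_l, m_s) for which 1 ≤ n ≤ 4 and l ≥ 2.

34

Count contributing orbitals for each principal shell:
n=3 → 5; n=4 → 12.
Orbitals: 5 + 12 = 17. Including both spin states (m_s = ±1/2) gives 2 × 17 = 34 states.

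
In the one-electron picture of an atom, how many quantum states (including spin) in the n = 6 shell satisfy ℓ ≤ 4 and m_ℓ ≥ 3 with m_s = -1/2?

The n = 6 shell has ℓ = 0 through 5; check each.
Per ℓ-value: ℓ=3 → 1; ℓ=4 → 2.
Orbitals: 1 + 2 = 3. With m_s fixed to a single value there is one state per orbital, giving 3 states.

3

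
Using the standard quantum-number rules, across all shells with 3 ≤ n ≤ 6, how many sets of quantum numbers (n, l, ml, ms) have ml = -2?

20

Per-shell orbital counts meeting the constraint:
n=3 → 1; n=4 → 2; n=5 → 3; n=6 → 4.
Orbitals: 1 + 2 + 3 + 4 = 10. Including both spin states (ms = ±1/2) gives 2 × 10 = 20 states.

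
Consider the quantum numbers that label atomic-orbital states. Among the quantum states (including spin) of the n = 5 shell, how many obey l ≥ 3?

Orbitals with l ≥ 3, by l: l=3 → 7; l=4 → 9.
Orbitals: 7 + 9 = 16. Each orbital carries two spin states, so 16 × 2 = 32 states.

32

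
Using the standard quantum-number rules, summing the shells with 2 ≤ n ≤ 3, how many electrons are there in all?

26

Shell n has n² orbitals: 2²=4 + 3²=9 = 13 orbitals.
Two spin states per orbital: 2 × 13 = 26 electrons.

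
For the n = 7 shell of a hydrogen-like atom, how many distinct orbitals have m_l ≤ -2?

15

Per l-value: l=2 → 1; l=3 → 2; l=4 → 3; l=5 → 4; l=6 → 5.
Total orbitals: 1 + 2 + 3 + 4 + 5 = 15.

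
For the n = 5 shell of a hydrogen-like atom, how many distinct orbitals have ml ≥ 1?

With n = 5 the allowed l are 0, 1, …, 4.
Per l-value: l=1 → 1; l=2 → 2; l=3 → 3; l=4 → 4.
Total orbitals: 1 + 2 + 3 + 4 = 10.

10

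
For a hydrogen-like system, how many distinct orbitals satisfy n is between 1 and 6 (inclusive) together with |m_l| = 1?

30

Work shell by shell — for each n, count the (l, m_l) pairs that satisfy |m_l| = 1:
n=2 → 2; n=3 → 4; n=4 → 6; n=5 → 8; n=6 → 10.
Total orbitals: 2 + 4 + 6 + 8 + 10 = 30.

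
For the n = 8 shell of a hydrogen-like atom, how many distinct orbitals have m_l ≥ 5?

With n = 8 the allowed l are 0, 1, …, 7.
Orbitals with m_l ≥ 5, by l: l=5 → 1; l=6 → 2; l=7 → 3.
Total orbitals: 1 + 2 + 3 = 6.

6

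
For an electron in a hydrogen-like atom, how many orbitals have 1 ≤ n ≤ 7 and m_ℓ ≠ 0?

112

Go shell by shell, enumerating (ℓ, m_ℓ) with m_ℓ ≠ 0:
n=2 → 2; n=3 → 6; n=4 → 12; n=5 → 20; n=6 → 30; n=7 → 42.
Total orbitals: 2 + 6 + 12 + 20 + 30 + 42 = 112.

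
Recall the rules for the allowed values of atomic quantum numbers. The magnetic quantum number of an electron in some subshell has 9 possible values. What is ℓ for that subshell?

ℓ = 4

m_ℓ ranges over 2ℓ+1 integers, so 2ℓ+1 = 9 ⇒ ℓ = 4.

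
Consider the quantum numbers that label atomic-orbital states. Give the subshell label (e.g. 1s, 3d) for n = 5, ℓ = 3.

5f

ℓ = 3 corresponds to the letter 'f', so the subshell is 5f.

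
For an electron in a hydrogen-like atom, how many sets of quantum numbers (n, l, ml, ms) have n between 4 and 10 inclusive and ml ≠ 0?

For each n in the range, tally the orbitals obeying ml ≠ 0:
n=4 → 12; n=5 → 20; n=6 → 30; n=7 → 42; n=8 → 56; n=9 → 72; n=10 → 90.
Orbitals: 12 + 20 + 30 + 42 + 56 + 72 + 90 = 322. Including both spin states (ms = ±1/2) gives 2 × 322 = 644 states.

644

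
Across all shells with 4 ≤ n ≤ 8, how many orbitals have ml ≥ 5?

Count contributing orbitals for each principal shell:
n=6 → 1; n=7 → 3; n=8 → 6.
Total orbitals: 1 + 3 + 6 = 10.

10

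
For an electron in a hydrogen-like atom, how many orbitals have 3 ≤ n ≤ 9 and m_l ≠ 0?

For each n in the range, tally the orbitals obeying m_l ≠ 0:
n=3 → 6; n=4 → 12; n=5 → 20; n=6 → 30; n=7 → 42; n=8 → 56; n=9 → 72.
Total orbitals: 6 + 12 + 20 + 30 + 42 + 56 + 72 = 238.

238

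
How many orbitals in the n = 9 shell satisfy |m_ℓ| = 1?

The n = 9 shell has ℓ = 0 through 8; check each.
Contributions: ℓ=1 → 2; ℓ=2 → 2; ℓ=3 → 2; ℓ=4 → 2; ℓ=5 → 2; ℓ=6 → 2; ℓ=7 → 2; ℓ=8 → 2.
Total orbitals: 2 + 2 + 2 + 2 + 2 + 2 + 2 + 2 = 16.

16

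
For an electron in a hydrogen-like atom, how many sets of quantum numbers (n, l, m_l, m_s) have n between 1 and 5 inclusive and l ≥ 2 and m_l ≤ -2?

20

Work shell by shell — for each n, count the (l, m_l) pairs that satisfy l ≥ 2 and m_l ≤ -2:
n=3 → 1; n=4 → 3; n=5 → 6.
Orbitals: 1 + 3 + 6 = 10. Including both spin states (m_s = ±1/2) gives 2 × 10 = 20 states.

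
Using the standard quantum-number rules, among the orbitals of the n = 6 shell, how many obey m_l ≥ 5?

1

Go through l = 0, …, 5 (the values permitted for n = 6).
The (l, m_l) pairs meeting m_l ≥ 5 give: l=5 → 1.
Total orbitals: 1.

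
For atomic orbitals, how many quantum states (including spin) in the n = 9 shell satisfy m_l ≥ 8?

2

Go through l = 0, …, 8 (the values permitted for n = 9).
Contributions: l=8 → 1.
Orbitals: 1. Each orbital carries two spin states, so 1 × 2 = 2 states.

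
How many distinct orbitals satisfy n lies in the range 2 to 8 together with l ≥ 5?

74

Count contributing orbitals for each principal shell:
n=6 → 11; n=7 → 24; n=8 → 39.
Total orbitals: 11 + 24 + 39 = 74.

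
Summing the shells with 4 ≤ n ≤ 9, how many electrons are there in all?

542

Shell n has n² orbitals: 4²=16 + 5²=25 + 6²=36 + 7²=49 + 8²=64 + 9²=81 = 271 orbitals.
Two spin states per orbital: 2 × 271 = 542 electrons.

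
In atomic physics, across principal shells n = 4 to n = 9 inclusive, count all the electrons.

542

Shell n has n² orbitals: 4²=16 + 5²=25 + 6²=36 + 7²=49 + 8²=64 + 9²=81 = 271 orbitals.
Two spin states per orbital: 2 × 271 = 542 electrons.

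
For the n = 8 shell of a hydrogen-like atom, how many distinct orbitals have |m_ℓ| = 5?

For n = 8, ℓ ranges over 0 … 7.
Contributions: ℓ=5 → 2; ℓ=6 → 2; ℓ=7 → 2.
Total orbitals: 2 + 2 + 2 = 6.

6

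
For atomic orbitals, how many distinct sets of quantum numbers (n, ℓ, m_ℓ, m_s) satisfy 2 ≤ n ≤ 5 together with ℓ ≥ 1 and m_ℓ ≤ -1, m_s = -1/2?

20

For each n in the range, tally the orbitals obeying ℓ ≥ 1 and m_ℓ ≤ -1:
n=2 → 1; n=3 → 3; n=4 → 6; n=5 → 10.
Orbitals: 1 + 3 + 6 + 10 = 20. With m_s fixed to -1/2 there is one state per orbital, so 20 states.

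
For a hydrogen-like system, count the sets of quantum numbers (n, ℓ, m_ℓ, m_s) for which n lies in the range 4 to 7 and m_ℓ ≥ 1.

Treat each shell separately and count matching orbitals:
n=4 → 6; n=5 → 10; n=6 → 15; n=7 → 21.
Orbitals: 6 + 10 + 15 + 21 = 52. Including both spin states (m_s = ±1/2) gives 2 × 52 = 104 states.

104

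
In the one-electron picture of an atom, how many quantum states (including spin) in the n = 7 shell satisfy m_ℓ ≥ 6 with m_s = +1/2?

Contributions: ℓ=6 → 1.
Orbitals: 1. With m_s fixed to a single value there is one state per orbital, giving 1 state.

1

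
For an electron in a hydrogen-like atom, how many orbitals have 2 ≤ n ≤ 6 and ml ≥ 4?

Go shell by shell, enumerating (l, ml) with ml ≥ 4:
n=5 → 1; n=6 → 3.
Total orbitals: 1 + 3 = 4.

4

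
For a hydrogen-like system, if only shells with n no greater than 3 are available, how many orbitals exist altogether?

Total orbitals = 1² + 2² + 3² = 14.

14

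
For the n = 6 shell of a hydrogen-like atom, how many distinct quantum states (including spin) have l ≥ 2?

64

Go through l = 0, …, 5 (the values permitted for n = 6).
The (l, m_l) pairs meeting l ≥ 2 give: l=2 → 5; l=3 → 7; l=4 → 9; l=5 → 11.
Orbitals: 5 + 7 + 9 + 11 = 32. Each orbital carries two spin states, so 32 × 2 = 64 states.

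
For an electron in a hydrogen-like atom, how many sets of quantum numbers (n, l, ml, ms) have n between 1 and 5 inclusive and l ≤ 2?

64

Count contributing orbitals for each principal shell:
n=1 → 1; n=2 → 4; n=3 → 9; n=4 → 9; n=5 → 9.
Orbitals: 1 + 4 + 9 + 9 + 9 = 32. Including both spin states (ms = ±1/2) gives 2 × 32 = 64 states.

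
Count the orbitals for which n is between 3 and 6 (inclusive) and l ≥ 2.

Count contributing orbitals for each principal shell:
n=3 → 5; n=4 → 12; n=5 → 21; n=6 → 32.
Total orbitals: 5 + 12 + 21 + 32 = 70.

70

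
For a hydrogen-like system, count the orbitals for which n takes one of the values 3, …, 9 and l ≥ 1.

Count contributing orbitals for each principal shell:
n=3 → 8; n=4 → 15; n=5 → 24; n=6 → 35; n=7 → 48; n=8 → 63; n=9 → 80.
Total orbitals: 8 + 15 + 24 + 35 + 48 + 63 + 80 = 273.

273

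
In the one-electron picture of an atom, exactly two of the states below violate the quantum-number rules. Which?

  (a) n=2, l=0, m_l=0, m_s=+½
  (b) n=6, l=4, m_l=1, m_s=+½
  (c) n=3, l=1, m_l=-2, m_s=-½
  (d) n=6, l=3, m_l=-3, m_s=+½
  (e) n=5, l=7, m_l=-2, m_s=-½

(c) has |m_l| = 2 > l = 1, violating −l ≤ m_l ≤ l.
(e) has l = 7 ≥ n = 5, violating 0 ≤ l ≤ n−1.
The remaining sets (a), (b), (d) satisfy all four rules.

(c) and (e)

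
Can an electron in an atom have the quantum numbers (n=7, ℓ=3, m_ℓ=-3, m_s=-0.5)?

Yes

n = 7 is a positive integer. ℓ = 3 satisfies 0 ≤ ℓ ≤ n−1 = 6. m_ℓ = -3 lies in the range −ℓ … +ℓ (here −3 … 3). m_s = -1/2 is one of ±1/2.
All four constraints are satisfied.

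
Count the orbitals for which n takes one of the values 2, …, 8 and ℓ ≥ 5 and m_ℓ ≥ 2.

Work shell by shell — for each n, count the (ℓ, m_ℓ) pairs that satisfy ℓ ≥ 5 and m_ℓ ≥ 2:
n=6 → 4; n=7 → 9; n=8 → 15.
Total orbitals: 4 + 9 + 15 = 28.

28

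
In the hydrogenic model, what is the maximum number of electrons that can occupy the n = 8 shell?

128

A shell holds 2n² electrons: 2 × 8² = 2 × 64 = 128.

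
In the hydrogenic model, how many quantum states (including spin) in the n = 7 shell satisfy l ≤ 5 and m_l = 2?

For n = 7, l ranges over 0 … 6.
Contributions: l=2 → 1; l=3 → 1; l=4 → 1; l=5 → 1.
Orbitals: 1 + 1 + 1 + 1 = 4. Each orbital carries two spin states, so 4 × 2 = 8 states.

8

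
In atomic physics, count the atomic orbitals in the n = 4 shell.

16

The n = 4 shell contains n² = 4² = 16 orbitals.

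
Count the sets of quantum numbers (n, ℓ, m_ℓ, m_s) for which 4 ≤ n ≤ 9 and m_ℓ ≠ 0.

464

Per-shell orbital counts meeting the constraint:
n=4 → 12; n=5 → 20; n=6 → 30; n=7 → 42; n=8 → 56; n=9 → 72.
Orbitals: 12 + 20 + 30 + 42 + 56 + 72 = 232. Including both spin states (m_s = ±1/2) gives 2 × 232 = 464 states.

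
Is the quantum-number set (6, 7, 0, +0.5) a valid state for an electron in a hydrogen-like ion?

Invalid

The orbital quantum number must satisfy 0 ≤ l ≤ n−1. With n = 6 the allowed l values are 0, 1, 2, 3, 4, 5, so l = 7 is out of range.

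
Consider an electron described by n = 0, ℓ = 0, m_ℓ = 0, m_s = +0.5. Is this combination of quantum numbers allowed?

The principal quantum number must be a positive integer (n ≥ 1), but here n = 0.

Invalid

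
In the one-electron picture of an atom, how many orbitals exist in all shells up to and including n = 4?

30

Total orbitals = 1² + 2² + 3² + 4² = 30.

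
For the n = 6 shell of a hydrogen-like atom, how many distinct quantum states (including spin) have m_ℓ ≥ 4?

For n = 6, ℓ ranges over 0 … 5.
Orbitals with m_ℓ ≥ 4, by ℓ: ℓ=4 → 1; ℓ=5 → 2.
Orbitals: 1 + 2 = 3. Each orbital carries two spin states, so 3 × 2 = 6 states.

6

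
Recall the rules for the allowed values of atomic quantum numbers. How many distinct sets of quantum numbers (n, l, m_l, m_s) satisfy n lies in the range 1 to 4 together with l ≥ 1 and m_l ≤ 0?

Per-shell orbital counts meeting the constraint:
n=2 → 2; n=3 → 5; n=4 → 9.
Orbitals: 2 + 5 + 9 = 16. Including both spin states (m_s = ±1/2) gives 2 × 16 = 32 states.

32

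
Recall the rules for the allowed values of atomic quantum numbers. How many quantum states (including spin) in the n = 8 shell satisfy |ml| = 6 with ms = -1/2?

Go through l = 0, …, 7 (the values permitted for n = 8).
The (l, ml) pairs meeting |ml| = 6 give: l=6 → 2; l=7 → 2.
Orbitals: 2 + 2 = 4. With ms fixed to a single value there is one state per orbital, giving 4 states.

4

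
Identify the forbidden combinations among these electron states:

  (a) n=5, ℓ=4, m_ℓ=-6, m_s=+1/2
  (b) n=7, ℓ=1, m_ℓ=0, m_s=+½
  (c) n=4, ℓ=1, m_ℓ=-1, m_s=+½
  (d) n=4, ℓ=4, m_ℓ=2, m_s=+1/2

(a) and (d)

(a) has |m_ℓ| = 6 > ℓ = 4, violating −ℓ ≤ m_ℓ ≤ ℓ.
(d) has ℓ = 4 ≥ n = 4, violating 0 ≤ ℓ ≤ n−1.
The remaining sets (b), (c) satisfy all four rules.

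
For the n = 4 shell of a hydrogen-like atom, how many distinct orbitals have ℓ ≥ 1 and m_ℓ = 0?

With n = 4 the allowed ℓ are 0, 1, …, 3.
Contributions: ℓ=1 → 1; ℓ=2 → 1; ℓ=3 → 1.
Total orbitals: 1 + 1 + 1 = 3.

3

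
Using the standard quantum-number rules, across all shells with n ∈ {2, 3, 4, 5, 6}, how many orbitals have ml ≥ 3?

For each n in the range, tally the orbitals obeying ml ≥ 3:
n=4 → 1; n=5 → 3; n=6 → 6.
Total orbitals: 1 + 3 + 6 = 10.

10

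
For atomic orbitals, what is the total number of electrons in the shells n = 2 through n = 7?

278

Shell n has n² orbitals: 2²=4 + 3²=9 + 4²=16 + 5²=25 + 6²=36 + 7²=49 = 139 orbitals.
Two spin states per orbital: 2 × 139 = 278 electrons.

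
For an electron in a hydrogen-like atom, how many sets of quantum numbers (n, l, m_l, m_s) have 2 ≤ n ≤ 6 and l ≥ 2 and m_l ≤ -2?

40

Treat each shell separately and count matching orbitals:
n=3 → 1; n=4 → 3; n=5 → 6; n=6 → 10.
Orbitals: 1 + 3 + 6 + 10 = 20. Including both spin states (m_s = ±1/2) gives 2 × 20 = 40 states.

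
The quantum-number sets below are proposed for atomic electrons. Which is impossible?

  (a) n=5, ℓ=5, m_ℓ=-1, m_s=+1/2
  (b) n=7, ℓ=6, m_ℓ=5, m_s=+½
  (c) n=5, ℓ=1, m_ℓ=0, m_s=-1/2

(a) has ℓ = 5 ≥ n = 5, violating 0 ≤ ℓ ≤ n−1.
The remaining sets (b), (c) satisfy all four rules.

(a)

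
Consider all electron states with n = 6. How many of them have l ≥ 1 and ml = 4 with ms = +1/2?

2

Per l-value: l=4 → 1; l=5 → 1.
Orbitals: 1 + 1 = 2. With ms fixed to a single value there is one state per orbital, giving 2 states.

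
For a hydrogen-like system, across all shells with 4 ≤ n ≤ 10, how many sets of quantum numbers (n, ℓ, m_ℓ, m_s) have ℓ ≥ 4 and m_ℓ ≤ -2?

196

For each n in the range, tally the orbitals obeying ℓ ≥ 4 and m_ℓ ≤ -2:
n=5 → 3; n=6 → 7; n=7 → 12; n=8 → 18; n=9 → 25; n=10 → 33.
Orbitals: 3 + 7 + 12 + 18 + 25 + 33 = 98. Including both spin states (m_s = ±1/2) gives 2 × 98 = 196 states.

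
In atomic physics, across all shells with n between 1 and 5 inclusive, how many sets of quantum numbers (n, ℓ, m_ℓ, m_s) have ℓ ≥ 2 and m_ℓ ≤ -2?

20

Count contributing orbitals for each principal shell:
n=3 → 1; n=4 → 3; n=5 → 6.
Orbitals: 1 + 3 + 6 = 10. Including both spin states (m_s = ±1/2) gives 2 × 10 = 20 states.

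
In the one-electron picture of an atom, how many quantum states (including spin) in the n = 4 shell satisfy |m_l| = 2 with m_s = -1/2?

4

For n = 4, l ranges over 0 … 3.
Orbitals with |m_l| = 2, by l: l=2 → 2; l=3 → 2.
Orbitals: 2 + 2 = 4. With m_s fixed to a single value there is one state per orbital, giving 4 states.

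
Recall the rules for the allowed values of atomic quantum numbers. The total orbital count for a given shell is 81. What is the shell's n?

n² = 81 ⇒ n = 9.

n = 9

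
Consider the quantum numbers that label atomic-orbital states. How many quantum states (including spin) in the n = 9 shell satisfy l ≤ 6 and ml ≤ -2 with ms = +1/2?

Orbitals with l ≤ 6 and ml ≤ -2, by l: l=2 → 1; l=3 → 2; l=4 → 3; l=5 → 4; l=6 → 5.
Orbitals: 1 + 2 + 3 + 4 + 5 = 15. With ms fixed to a single value there is one state per orbital, giving 15 states.

15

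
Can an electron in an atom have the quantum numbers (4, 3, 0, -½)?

n = 4 is a positive integer. ℓ = 3 satisfies 0 ≤ ℓ ≤ n−1 = 3. m_ℓ = 0 lies in the range −ℓ … +ℓ (here −3 … 3). m_s = -1/2 is one of ±1/2.
All four constraints are satisfied.

Yes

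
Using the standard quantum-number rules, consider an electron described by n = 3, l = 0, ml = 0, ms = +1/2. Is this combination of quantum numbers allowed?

Yes

n = 3 is a positive integer. l = 0 satisfies 0 ≤ l ≤ n−1 = 2. ml = 0 lies in the range −l … +l (here 0). ms = +1/2 is one of ±1/2.
All four constraints are satisfied.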